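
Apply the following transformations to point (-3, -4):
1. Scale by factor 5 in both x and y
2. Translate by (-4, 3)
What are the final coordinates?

Step 1: Scale (-3, -4) by 5 → (-15, -20)
Step 2: Translate by (-4, 3) → (-19, -17)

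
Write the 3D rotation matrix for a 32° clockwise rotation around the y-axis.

Rotation matrix for clockwise 32° around y-axis:
A clockwise rotation by 32° is a counterclockwise rotation by -32°.
cos(-32°) = 0.8480, sin(-32°) = -0.5299
Result: [[0.8480, 0, -0.5299], [0, 1, 0], [0.5299, 0, 0.8480]]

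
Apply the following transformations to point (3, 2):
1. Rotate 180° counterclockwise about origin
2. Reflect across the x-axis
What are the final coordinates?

Step 1: Rotate 180° → (-3, -2)
Step 2: Reflect across x-axis → (-3, 2)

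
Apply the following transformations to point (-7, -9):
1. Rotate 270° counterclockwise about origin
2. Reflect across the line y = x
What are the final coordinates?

Step 1: Rotate 270° → (-9, 7)
Step 2: Reflect across line y = x → (7, -9)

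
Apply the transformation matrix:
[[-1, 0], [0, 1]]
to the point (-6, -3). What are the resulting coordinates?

Matrix multiplication:
[[-1, 0], [0, 1]] × [-6, -3]ᵀ
= [(-1)(-6) + (0)(-3), (0)(-6) + (1)(-3)]ᵀ
= [6, -3]ᵀ
Result: (6, -3)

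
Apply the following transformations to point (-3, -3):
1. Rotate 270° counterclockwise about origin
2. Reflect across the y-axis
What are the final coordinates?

Step 1: Rotate 270° → (-3, 3)
Step 2: Reflect across y-axis → (3, 3)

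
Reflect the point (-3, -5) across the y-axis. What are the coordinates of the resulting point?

Reflection across y-axis: (-3, -5) → (3, -5)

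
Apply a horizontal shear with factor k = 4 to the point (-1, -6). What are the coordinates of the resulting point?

Shear matrix for horizontal shear with factor k = 4:
[[1, 4], [0, 1]]
Result: (-1, -6) → (-25, -6)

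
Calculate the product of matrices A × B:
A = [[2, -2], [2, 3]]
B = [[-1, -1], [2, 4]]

Matrix multiplication:
C[0][0] = 2×-1 + -2×2 = -6
C[0][1] = 2×-1 + -2×4 = -10
C[1][0] = 2×-1 + 3×2 = 4
C[1][1] = 2×-1 + 3×4 = 10
Result: [[-6, -10], [4, 10]]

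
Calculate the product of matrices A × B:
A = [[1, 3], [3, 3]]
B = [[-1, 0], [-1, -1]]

Matrix multiplication:
C[0][0] = 1×-1 + 3×-1 = -4
C[0][1] = 1×0 + 3×-1 = -3
C[1][0] = 3×-1 + 3×-1 = -6
C[1][1] = 3×0 + 3×-1 = -3
Result: [[-4, -3], [-6, -3]]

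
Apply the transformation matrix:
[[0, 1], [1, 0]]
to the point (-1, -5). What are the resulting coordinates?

Matrix multiplication:
[[0, 1], [1, 0]] × [-1, -5]ᵀ
= [(0)(-1) + (1)(-5), (1)(-1) + (0)(-5)]ᵀ
= [-5, -1]ᵀ
Result: (-5, -1)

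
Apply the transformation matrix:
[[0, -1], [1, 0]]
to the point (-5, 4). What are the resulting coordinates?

Matrix multiplication:
[[0, -1], [1, 0]] × [-5, 4]ᵀ
= [(0)(-5) + (-1)(4), (1)(-5) + (0)(4)]ᵀ
= [-4, -5]ᵀ
Result: (-4, -5)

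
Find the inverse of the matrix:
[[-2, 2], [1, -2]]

For [[a,b],[c,d]], inverse = (1/det)·[[d,-b],[-c,a]]
det = (-2)(-2) - (2)(1) = 4 - 2 = 2
Inverse = (1/2)·[[-2, -2], [-1, -2]]
= [[-1, -1], [-1/2, -1]]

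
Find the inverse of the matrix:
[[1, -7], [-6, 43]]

For [[a,b],[c,d]], inverse = (1/det)·[[d,-b],[-c,a]]
det = (1)(43) - (-7)(-6) = 43 - 42 = 1
Inverse = [[43, 7], [6, 1]]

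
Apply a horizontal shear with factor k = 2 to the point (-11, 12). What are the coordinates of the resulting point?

Shear matrix for horizontal shear with factor k = 2:
[[1, 2], [0, 1]]
Result: (-11, 12) → (13, 12)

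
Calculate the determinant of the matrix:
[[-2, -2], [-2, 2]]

For a 2×2 matrix [[a, b], [c, d]], det = ad - bc
det = (-2)(2) - (-2)(-2) = -4 - 4 = -8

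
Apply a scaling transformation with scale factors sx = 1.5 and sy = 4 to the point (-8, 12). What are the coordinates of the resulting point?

Scaling matrix:
[[1.50, 0], [0, 4]]
Result: (-8 × 1.5, 12 × 4) = (-12, 48)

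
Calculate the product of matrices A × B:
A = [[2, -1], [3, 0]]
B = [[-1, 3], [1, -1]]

Matrix multiplication:
C[0][0] = 2×-1 + -1×1 = -3
C[0][1] = 2×3 + -1×-1 = 7
C[1][0] = 3×-1 + 0×1 = -3
C[1][1] = 3×3 + 0×-1 = 9
Result: [[-3, 7], [-3, 9]]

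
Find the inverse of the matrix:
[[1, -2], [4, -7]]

For [[a,b],[c,d]], inverse = (1/det)·[[d,-b],[-c,a]]
det = (1)(-7) - (-2)(4) = -7 - -8 = 1
Inverse = [[-7, 2], [-4, 1]]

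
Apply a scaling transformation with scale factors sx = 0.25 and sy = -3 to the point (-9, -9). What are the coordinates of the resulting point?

Scaling matrix:
[[0.25, 0], [0, -3]]
Result: (-9 × 0.25, -9 × -3) = (-2.25, 27)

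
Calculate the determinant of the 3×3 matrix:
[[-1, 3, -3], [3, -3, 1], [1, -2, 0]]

Expansion along first row:
det = -1·det([[-3,1],[-2,0]]) - 3·det([[3,1],[1,0]]) + -3·det([[3,-3],[1,-2]])
    = -1·(-3·0 - 1·-2) - 3·(3·0 - 1·1) + -3·(3·-2 - -3·1)
    = -1·2 - 3·-1 + -3·-3
    = -2 + 3 + 9 = 10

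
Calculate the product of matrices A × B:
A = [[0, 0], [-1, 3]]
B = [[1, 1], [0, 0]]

Matrix multiplication:
C[0][0] = 0×1 + 0×0 = 0
C[0][1] = 0×1 + 0×0 = 0
C[1][0] = -1×1 + 3×0 = -1
C[1][1] = -1×1 + 3×0 = -1
Result: [[0, 0], [-1, -1]]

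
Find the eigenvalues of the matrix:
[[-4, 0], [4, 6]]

Characteristic equation: det(A - λI) = 0
λ² - (trace)λ + (det) = 0
trace = -4 + 6 = 2, det = (-4)(6) - (0)(4) = -24
λ² - (2)λ + (-24) = 0
λ = (2 ± √((2)² - 4·(-24))) / 2 = (2 ± √100) / 2
Solving: λ = -4, 6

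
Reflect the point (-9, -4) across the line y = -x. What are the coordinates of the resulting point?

Reflection across line y = -x: (-9, -4) → (4, 9)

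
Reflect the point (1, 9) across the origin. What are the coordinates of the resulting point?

Reflection across origin: (1, 9) → (-1, -9)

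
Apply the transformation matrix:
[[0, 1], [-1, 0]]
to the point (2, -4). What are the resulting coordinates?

Matrix multiplication:
[[0, 1], [-1, 0]] × [2, -4]ᵀ
= [(0)(2) + (1)(-4), (-1)(2) + (0)(-4)]ᵀ
= [-4, -2]ᵀ
Result: (-4, -2)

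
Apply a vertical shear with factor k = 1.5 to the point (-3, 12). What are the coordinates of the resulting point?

Shear matrix for vertical shear with factor k = 1.5:
[[1, 0], [1.50, 1]]
Result: (-3, 12) → (-3, 7.5)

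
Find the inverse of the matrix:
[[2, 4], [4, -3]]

For [[a,b],[c,d]], inverse = (1/det)·[[d,-b],[-c,a]]
det = (2)(-3) - (4)(4) = -6 - 16 = -22
Inverse = (1/-22)·[[-3, -4], [-4, 2]]
= [[3/22, 2/11], [2/11, -1/11]]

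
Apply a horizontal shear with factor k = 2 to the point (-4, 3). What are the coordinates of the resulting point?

Shear matrix for horizontal shear with factor k = 2:
[[1, 2], [0, 1]]
Result: (-4, 3) → (2, 3)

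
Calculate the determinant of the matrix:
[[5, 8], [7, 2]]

For a 2×2 matrix [[a, b], [c, d]], det = ad - bc
det = (5)(2) - (8)(7) = 10 - 56 = -46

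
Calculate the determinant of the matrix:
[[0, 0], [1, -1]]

For a 2×2 matrix [[a, b], [c, d]], det = ad - bc
det = (0)(-1) - (0)(1) = 0 - 0 = 0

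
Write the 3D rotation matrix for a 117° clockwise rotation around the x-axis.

Rotation matrix for clockwise 117° around x-axis:
A clockwise rotation by 117° is a counterclockwise rotation by -117°.
cos(-117°) = -0.4540, sin(-117°) = -0.8910
Result: [[1, 0, 0], [0, -0.4540, 0.8910], [0, -0.8910, -0.4540]]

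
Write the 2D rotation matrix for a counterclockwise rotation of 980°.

Rotation matrix formula: [[cos θ, -sin θ], [sin θ, cos θ]]
For θ = 980°:
cos(980°) = -0.1736
sin(980°) = -0.9848
Result: [[-0.1736, 0.9848], [-0.9848, -0.1736]]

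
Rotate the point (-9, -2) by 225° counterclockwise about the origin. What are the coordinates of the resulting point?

Rotation matrix for 225°: [[cos 225°, -sin 225°], [sin 225°, cos 225°]] ≈ [[-0.707107, 0.707107], [-0.707107, -0.707107]]
[[-0.707107, 0.707107], [-0.707107, -0.707107]] × [-9, -2]ᵀ ≈ [4.9497, 7.7782]ᵀ
Result: (4.9497, 7.7782)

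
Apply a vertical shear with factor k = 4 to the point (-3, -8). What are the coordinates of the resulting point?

Shear matrix for vertical shear with factor k = 4:
[[1, 0], [4, 1]]
Result: (-3, -8) → (-3, -20)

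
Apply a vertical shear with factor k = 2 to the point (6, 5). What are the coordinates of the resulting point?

Shear matrix for vertical shear with factor k = 2:
[[1, 0], [2, 1]]
Result: (6, 5) → (6, 17)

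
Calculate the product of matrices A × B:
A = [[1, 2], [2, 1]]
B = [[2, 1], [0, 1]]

Matrix multiplication:
C[0][0] = 1×2 + 2×0 = 2
C[0][1] = 1×1 + 2×1 = 3
C[1][0] = 2×2 + 1×0 = 4
C[1][1] = 2×1 + 1×1 = 3
Result: [[2, 3], [4, 3]]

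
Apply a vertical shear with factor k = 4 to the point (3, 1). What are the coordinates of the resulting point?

Shear matrix for vertical shear with factor k = 4:
[[1, 0], [4, 1]]
Result: (3, 1) → (3, 13)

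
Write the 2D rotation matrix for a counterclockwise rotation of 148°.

Rotation matrix formula: [[cos θ, -sin θ], [sin θ, cos θ]]
For θ = 148°:
cos(148°) = -0.8480
sin(148°) = 0.5299
Result: [[-0.8480, -0.5299], [0.5299, -0.8480]]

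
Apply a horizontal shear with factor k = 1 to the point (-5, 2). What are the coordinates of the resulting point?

Shear matrix for horizontal shear with factor k = 1:
[[1, 1], [0, 1]]
Result: (-5, 2) → (-3, 2)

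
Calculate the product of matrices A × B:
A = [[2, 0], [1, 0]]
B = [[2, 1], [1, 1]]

Matrix multiplication:
C[0][0] = 2×2 + 0×1 = 4
C[0][1] = 2×1 + 0×1 = 2
C[1][0] = 1×2 + 0×1 = 2
C[1][1] = 1×1 + 0×1 = 1
Result: [[4, 2], [2, 1]]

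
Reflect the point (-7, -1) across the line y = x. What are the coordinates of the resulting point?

Reflection across line y = x: (-7, -1) → (-1, -7)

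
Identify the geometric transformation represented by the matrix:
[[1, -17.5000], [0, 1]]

This matrix represents: horizontal shear with factor -17.5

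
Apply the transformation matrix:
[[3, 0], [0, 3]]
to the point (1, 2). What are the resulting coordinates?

Matrix multiplication:
[[3, 0], [0, 3]] × [1, 2]ᵀ
= [(3)(1) + (0)(2), (0)(1) + (3)(2)]ᵀ
= [3, 6]ᵀ
Result: (3, 6)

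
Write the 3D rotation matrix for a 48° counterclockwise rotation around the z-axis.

Rotation matrix for counterclockwise 48° around z-axis:
cos(48°) = 0.6691, sin(48°) = 0.7431
Result: [[0.6691, -0.7431, 0], [0.7431, 0.6691, 0], [0, 0, 1]]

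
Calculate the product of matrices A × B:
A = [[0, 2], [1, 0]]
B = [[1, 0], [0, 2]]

Matrix multiplication:
C[0][0] = 0×1 + 2×0 = 0
C[0][1] = 0×0 + 2×2 = 4
C[1][0] = 1×1 + 0×0 = 1
C[1][1] = 1×0 + 0×2 = 0
Result: [[0, 4], [1, 0]]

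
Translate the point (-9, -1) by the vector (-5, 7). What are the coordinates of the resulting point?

Translation by (-5, 7) (homogeneous matrix [[1, 0, -5], [0, 1, 7], [0, 0, 1]]):
x' = -9 + -5 = -14
y' = -1 + 7 = 6
Result: (-14, 6)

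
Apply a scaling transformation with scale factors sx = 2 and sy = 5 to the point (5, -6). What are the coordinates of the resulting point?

Scaling matrix:
[[2, 0], [0, 5]]
Result: (5 × 2, -6 × 5) = (10, -30)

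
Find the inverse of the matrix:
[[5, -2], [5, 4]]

For [[a,b],[c,d]], inverse = (1/det)·[[d,-b],[-c,a]]
det = (5)(4) - (-2)(5) = 20 - -10 = 30
Inverse = (1/30)·[[4, 2], [-5, 5]]
= [[2/15, 1/15], [-1/6, 1/6]]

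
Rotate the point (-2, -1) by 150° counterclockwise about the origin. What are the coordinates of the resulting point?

Rotation matrix for 150°: [[cos 150°, -sin 150°], [sin 150°, cos 150°]] ≈ [[-0.866025, -0.500000], [0.500000, -0.866025]]
[[-0.866025, -0.500000], [0.500000, -0.866025]] × [-2, -1]ᵀ ≈ [2.2321, -0.1340]ᵀ
Result: (2.2321, -0.1340)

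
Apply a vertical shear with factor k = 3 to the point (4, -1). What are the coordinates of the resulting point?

Shear matrix for vertical shear with factor k = 3:
[[1, 0], [3, 1]]
Result: (4, -1) → (4, 11)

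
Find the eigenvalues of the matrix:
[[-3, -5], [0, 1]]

Characteristic equation: det(A - λI) = 0
λ² - (trace)λ + (det) = 0
trace = -3 + 1 = -2, det = (-3)(1) - (-5)(0) = -3
λ² - (-2)λ + (-3) = 0
λ = (-2 ± √((-2)² - 4·(-3))) / 2 = (-2 ± √16) / 2
Solving: λ = -3, 1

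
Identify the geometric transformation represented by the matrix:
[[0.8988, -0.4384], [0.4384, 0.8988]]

This matrix represents: rotation by 26° counterclockwise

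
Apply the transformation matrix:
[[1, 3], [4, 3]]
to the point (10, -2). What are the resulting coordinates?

Matrix multiplication:
[[1, 3], [4, 3]] × [10, -2]ᵀ
= [(1)(10) + (3)(-2), (4)(10) + (3)(-2)]ᵀ
= [4, 34]ᵀ
Result: (4, 34)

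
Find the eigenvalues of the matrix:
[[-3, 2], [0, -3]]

Characteristic equation: det(A - λI) = 0
λ² - (trace)λ + (det) = 0
trace = -3 + -3 = -6, det = (-3)(-3) - (2)(0) = 9
λ² - (-6)λ + (9) = 0
λ = (-6 ± √((-6)² - 4·(9))) / 2 = (-6 ± √0) / 2
Solving: λ = -3, -3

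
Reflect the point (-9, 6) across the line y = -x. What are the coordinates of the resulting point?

Reflection across line y = -x: (-9, 6) → (-6, 9)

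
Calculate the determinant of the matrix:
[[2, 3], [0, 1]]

For a 2×2 matrix [[a, b], [c, d]], det = ad - bc
det = (2)(1) - (3)(0) = 2 - 0 = 2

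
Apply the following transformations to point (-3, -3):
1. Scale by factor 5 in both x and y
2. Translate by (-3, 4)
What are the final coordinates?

Step 1: Scale (-3, -3) by 5 → (-15, -15)
Step 2: Translate by (-3, 4) → (-18, -11)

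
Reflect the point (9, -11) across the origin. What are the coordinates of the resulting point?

Reflection across origin: (9, -11) → (-9, 11)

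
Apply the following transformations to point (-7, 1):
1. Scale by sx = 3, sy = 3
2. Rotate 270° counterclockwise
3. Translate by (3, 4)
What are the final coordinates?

Step 1: Scale → (-21, 3)
Step 2: Rotate 270° → (3, 21)
Step 3: Translate → (6, 25)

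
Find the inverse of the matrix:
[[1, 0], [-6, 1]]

For [[a,b],[c,d]], inverse = (1/det)·[[d,-b],[-c,a]]
det = (1)(1) - (0)(-6) = 1 - 0 = 1
Inverse = [[1, 0], [6, 1]]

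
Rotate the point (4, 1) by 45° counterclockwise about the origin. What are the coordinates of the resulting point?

Rotation matrix for 45°: [[cos 45°, -sin 45°], [sin 45°, cos 45°]] ≈ [[0.707107, -0.707107], [0.707107, 0.707107]]
[[0.707107, -0.707107], [0.707107, 0.707107]] × [4, 1]ᵀ ≈ [2.1213, 3.5355]ᵀ
Result: (2.1213, 3.5355)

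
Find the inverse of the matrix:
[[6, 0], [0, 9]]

For [[a,b],[c,d]], inverse = (1/det)·[[d,-b],[-c,a]]
det = (6)(9) - (0)(0) = 54 - 0 = 54
Inverse = (1/54)·[[9, 0], [0, 6]]
= [[1/6, 0], [0, 1/9]]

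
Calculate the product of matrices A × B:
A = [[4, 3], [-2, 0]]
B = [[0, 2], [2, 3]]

Matrix multiplication:
C[0][0] = 4×0 + 3×2 = 6
C[0][1] = 4×2 + 3×3 = 17
C[1][0] = -2×0 + 0×2 = 0
C[1][1] = -2×2 + 0×3 = -4
Result: [[6, 17], [0, -4]]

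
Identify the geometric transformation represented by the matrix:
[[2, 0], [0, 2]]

This matrix represents: uniform scaling by factor 2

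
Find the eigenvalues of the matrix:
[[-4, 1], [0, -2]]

Characteristic equation: det(A - λI) = 0
λ² - (trace)λ + (det) = 0
trace = -4 + -2 = -6, det = (-4)(-2) - (1)(0) = 8
λ² - (-6)λ + (8) = 0
λ = (-6 ± √((-6)² - 4·(8))) / 2 = (-6 ± √4) / 2
Solving: λ = -4, -2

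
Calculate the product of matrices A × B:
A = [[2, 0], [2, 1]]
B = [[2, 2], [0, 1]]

Matrix multiplication:
C[0][0] = 2×2 + 0×0 = 4
C[0][1] = 2×2 + 0×1 = 4
C[1][0] = 2×2 + 1×0 = 4
C[1][1] = 2×2 + 1×1 = 5
Result: [[4, 4], [4, 5]]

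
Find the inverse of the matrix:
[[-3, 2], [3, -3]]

For [[a,b],[c,d]], inverse = (1/det)·[[d,-b],[-c,a]]
det = (-3)(-3) - (2)(3) = 9 - 6 = 3
Inverse = (1/3)·[[-3, -2], [-3, -3]]
= [[-1, -2/3], [-1, -1]]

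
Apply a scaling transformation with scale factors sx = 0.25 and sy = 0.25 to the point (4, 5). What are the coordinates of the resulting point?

Scaling matrix:
[[0.25, 0], [0, 0.25]]
Result: (4 × 0.25, 5 × 0.25) = (1, 1.25)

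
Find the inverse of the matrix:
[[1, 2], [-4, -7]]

For [[a,b],[c,d]], inverse = (1/det)·[[d,-b],[-c,a]]
det = (1)(-7) - (2)(-4) = -7 - -8 = 1
Inverse = [[-7, -2], [4, 1]]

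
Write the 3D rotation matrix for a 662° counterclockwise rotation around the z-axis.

Rotation matrix for counterclockwise 662° around z-axis:
cos(662°) = 0.5299, sin(662°) = -0.8480
Result: [[0.5299, 0.8480, 0], [-0.8480, 0.5299, 0], [0, 0, 1]]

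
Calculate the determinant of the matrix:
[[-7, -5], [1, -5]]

For a 2×2 matrix [[a, b], [c, d]], det = ad - bc
det = (-7)(-5) - (-5)(1) = 35 - -5 = 40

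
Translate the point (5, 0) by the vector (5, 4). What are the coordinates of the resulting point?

Translation by (5, 4) (homogeneous matrix [[1, 0, 5], [0, 1, 4], [0, 0, 1]]):
x' = 5 + 5 = 10
y' = 0 + 4 = 4
Result: (10, 4)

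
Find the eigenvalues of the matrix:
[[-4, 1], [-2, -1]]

Characteristic equation: det(A - λI) = 0
λ² - (trace)λ + (det) = 0
trace = -4 + -1 = -5, det = (-4)(-1) - (1)(-2) = 6
λ² - (-5)λ + (6) = 0
λ = (-5 ± √((-5)² - 4·(6))) / 2 = (-5 ± √1) / 2
Solving: λ = -3, -2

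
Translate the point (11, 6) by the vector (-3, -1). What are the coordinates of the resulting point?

Translation by (-3, -1) (homogeneous matrix [[1, 0, -3], [0, 1, -1], [0, 0, 1]]):
x' = 11 + -3 = 8
y' = 6 + -1 = 5
Result: (8, 5)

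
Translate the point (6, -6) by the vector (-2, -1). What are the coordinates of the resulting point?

Translation by (-2, -1) (homogeneous matrix [[1, 0, -2], [0, 1, -1], [0, 0, 1]]):
x' = 6 + -2 = 4
y' = -6 + -1 = -7
Result: (4, -7)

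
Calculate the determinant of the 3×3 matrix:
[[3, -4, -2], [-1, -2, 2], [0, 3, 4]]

Expansion along first row:
det = 3·det([[-2,2],[3,4]]) - -4·det([[-1,2],[0,4]]) + -2·det([[-1,-2],[0,3]])
    = 3·(-2·4 - 2·3) - -4·(-1·4 - 2·0) + -2·(-1·3 - -2·0)
    = 3·-14 - -4·-4 + -2·-3
    = -42 + -16 + 6 = -52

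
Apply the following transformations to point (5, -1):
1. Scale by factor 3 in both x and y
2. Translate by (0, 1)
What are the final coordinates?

Step 1: Scale (5, -1) by 3 → (15, -3)
Step 2: Translate by (0, 1) → (15, -2)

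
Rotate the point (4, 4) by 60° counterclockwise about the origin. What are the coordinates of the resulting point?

Rotation matrix for 60°: [[cos 60°, -sin 60°], [sin 60°, cos 60°]] ≈ [[0.500000, -0.866025], [0.866025, 0.500000]]
[[0.500000, -0.866025], [0.866025, 0.500000]] × [4, 4]ᵀ ≈ [-1.4641, 5.4641]ᵀ
Result: (-1.4641, 5.4641)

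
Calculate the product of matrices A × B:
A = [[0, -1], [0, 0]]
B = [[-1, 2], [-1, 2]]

Matrix multiplication:
C[0][0] = 0×-1 + -1×-1 = 1
C[0][1] = 0×2 + -1×2 = -2
C[1][0] = 0×-1 + 0×-1 = 0
C[1][1] = 0×2 + 0×2 = 0
Result: [[1, -2], [0, 0]]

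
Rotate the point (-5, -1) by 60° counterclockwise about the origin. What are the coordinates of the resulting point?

Rotation matrix for 60°: [[cos 60°, -sin 60°], [sin 60°, cos 60°]] ≈ [[0.500000, -0.866025], [0.866025, 0.500000]]
[[0.500000, -0.866025], [0.866025, 0.500000]] × [-5, -1]ᵀ ≈ [-1.6340, -4.8301]ᵀ
Result: (-1.6340, -4.8301)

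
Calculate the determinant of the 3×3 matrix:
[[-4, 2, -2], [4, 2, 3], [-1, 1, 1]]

Expansion along first row:
det = -4·det([[2,3],[1,1]]) - 2·det([[4,3],[-1,1]]) + -2·det([[4,2],[-1,1]])
    = -4·(2·1 - 3·1) - 2·(4·1 - 3·-1) + -2·(4·1 - 2·-1)
    = -4·-1 - 2·7 + -2·6
    = 4 + -14 + -12 = -22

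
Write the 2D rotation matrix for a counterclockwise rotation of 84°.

Rotation matrix formula: [[cos θ, -sin θ], [sin θ, cos θ]]
For θ = 84°:
cos(84°) = 0.1045
sin(84°) = 0.9945
Result: [[0.1045, -0.9945], [0.9945, 0.1045]]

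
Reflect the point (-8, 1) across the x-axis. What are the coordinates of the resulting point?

Reflection across x-axis: (-8, 1) → (-8, -1)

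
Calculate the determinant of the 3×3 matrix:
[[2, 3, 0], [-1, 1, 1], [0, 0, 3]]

Expansion along first row:
det = 2·det([[1,1],[0,3]]) - 3·det([[-1,1],[0,3]]) + 0·det([[-1,1],[0,0]])
    = 2·(1·3 - 1·0) - 3·(-1·3 - 1·0) + 0·(-1·0 - 1·0)
    = 2·3 - 3·-3 + 0·0
    = 6 + 9 + 0 = 15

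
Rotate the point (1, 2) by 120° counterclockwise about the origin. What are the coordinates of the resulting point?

Rotation matrix for 120°: [[cos 120°, -sin 120°], [sin 120°, cos 120°]] ≈ [[-0.500000, -0.866025], [0.866025, -0.500000]]
[[-0.500000, -0.866025], [0.866025, -0.500000]] × [1, 2]ᵀ ≈ [-2.2321, -0.1340]ᵀ
Result: (-2.2321, -0.1340)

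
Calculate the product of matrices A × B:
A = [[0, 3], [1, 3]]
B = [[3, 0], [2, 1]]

Matrix multiplication:
C[0][0] = 0×3 + 3×2 = 6
C[0][1] = 0×0 + 3×1 = 3
C[1][0] = 1×3 + 3×2 = 9
C[1][1] = 1×0 + 3×1 = 3
Result: [[6, 3], [9, 3]]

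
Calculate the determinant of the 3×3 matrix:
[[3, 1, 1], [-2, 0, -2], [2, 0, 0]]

Expansion along first row:
det = 3·det([[0,-2],[0,0]]) - 1·det([[-2,-2],[2,0]]) + 1·det([[-2,0],[2,0]])
    = 3·(0·0 - -2·0) - 1·(-2·0 - -2·2) + 1·(-2·0 - 0·2)
    = 3·0 - 1·4 + 1·0
    = 0 + -4 + 0 = -4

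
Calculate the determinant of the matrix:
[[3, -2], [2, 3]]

For a 2×2 matrix [[a, b], [c, d]], det = ad - bc
det = (3)(3) - (-2)(2) = 9 - -4 = 13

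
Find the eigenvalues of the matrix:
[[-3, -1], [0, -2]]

Characteristic equation: det(A - λI) = 0
λ² - (trace)λ + (det) = 0
trace = -3 + -2 = -5, det = (-3)(-2) - (-1)(0) = 6
λ² - (-5)λ + (6) = 0
λ = (-5 ± √((-5)² - 4·(6))) / 2 = (-5 ± √1) / 2
Solving: λ = -3, -2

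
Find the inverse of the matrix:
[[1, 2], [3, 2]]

For [[a,b],[c,d]], inverse = (1/det)·[[d,-b],[-c,a]]
det = (1)(2) - (2)(3) = 2 - 6 = -4
Inverse = (1/-4)·[[2, -2], [-3, 1]]
= [[-1/2, 1/2], [3/4, -1/4]]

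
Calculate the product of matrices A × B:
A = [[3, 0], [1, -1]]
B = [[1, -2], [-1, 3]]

Matrix multiplication:
C[0][0] = 3×1 + 0×-1 = 3
C[0][1] = 3×-2 + 0×3 = -6
C[1][0] = 1×1 + -1×-1 = 2
C[1][1] = 1×-2 + -1×3 = -5
Result: [[3, -6], [2, -5]]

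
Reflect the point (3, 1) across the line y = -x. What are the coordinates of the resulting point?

Reflection across line y = -x: (3, 1) → (-1, -3)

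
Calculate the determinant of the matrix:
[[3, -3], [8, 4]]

For a 2×2 matrix [[a, b], [c, d]], det = ad - bc
det = (3)(4) - (-3)(8) = 12 - -24 = 36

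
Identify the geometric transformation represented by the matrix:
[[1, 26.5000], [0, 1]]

This matrix represents: horizontal shear with factor 26.5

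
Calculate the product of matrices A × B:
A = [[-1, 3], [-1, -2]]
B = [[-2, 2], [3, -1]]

Matrix multiplication:
C[0][0] = -1×-2 + 3×3 = 11
C[0][1] = -1×2 + 3×-1 = -5
C[1][0] = -1×-2 + -2×3 = -4
C[1][1] = -1×2 + -2×-1 = 0
Result: [[11, -5], [-4, 0]]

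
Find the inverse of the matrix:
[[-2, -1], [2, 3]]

For [[a,b],[c,d]], inverse = (1/det)·[[d,-b],[-c,a]]
det = (-2)(3) - (-1)(2) = -6 - -2 = -4
Inverse = (1/-4)·[[3, 1], [-2, -2]]
= [[-3/4, -1/4], [1/2, 1/2]]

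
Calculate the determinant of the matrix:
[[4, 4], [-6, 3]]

For a 2×2 matrix [[a, b], [c, d]], det = ad - bc
det = (4)(3) - (4)(-6) = 12 - -24 = 36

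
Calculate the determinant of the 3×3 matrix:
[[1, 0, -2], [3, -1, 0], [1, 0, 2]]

Expansion along first row:
det = 1·det([[-1,0],[0,2]]) - 0·det([[3,0],[1,2]]) + -2·det([[3,-1],[1,0]])
    = 1·(-1·2 - 0·0) - 0·(3·2 - 0·1) + -2·(3·0 - -1·1)
    = 1·-2 - 0·6 + -2·1
    = -2 + 0 + -2 = -4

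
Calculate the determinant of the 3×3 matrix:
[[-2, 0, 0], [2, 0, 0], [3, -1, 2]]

Expansion along first row:
det = -2·det([[0,0],[-1,2]]) - 0·det([[2,0],[3,2]]) + 0·det([[2,0],[3,-1]])
    = -2·(0·2 - 0·-1) - 0·(2·2 - 0·3) + 0·(2·-1 - 0·3)
    = -2·0 - 0·4 + 0·-2
    = 0 + 0 + 0 = 0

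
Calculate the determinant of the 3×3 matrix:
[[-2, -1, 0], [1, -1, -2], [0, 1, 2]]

Expansion along first row:
det = -2·det([[-1,-2],[1,2]]) - -1·det([[1,-2],[0,2]]) + 0·det([[1,-1],[0,1]])
    = -2·(-1·2 - -2·1) - -1·(1·2 - -2·0) + 0·(1·1 - -1·0)
    = -2·0 - -1·2 + 0·1
    = 0 + 2 + 0 = 2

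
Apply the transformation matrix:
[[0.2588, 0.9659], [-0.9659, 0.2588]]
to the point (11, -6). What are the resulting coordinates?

Matrix multiplication:
[[0.2588, 0.9659], [-0.9659, 0.2588]] × [11, -6]ᵀ
= [(0.2588)(11) + (0.9659)(-6), (-0.9659)(11) + (0.2588)(-6)]ᵀ
= [-2.9486, -12.1777]ᵀ
Result: (-2.9486, -12.1777)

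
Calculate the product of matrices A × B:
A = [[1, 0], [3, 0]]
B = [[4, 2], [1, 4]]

Matrix multiplication:
C[0][0] = 1×4 + 0×1 = 4
C[0][1] = 1×2 + 0×4 = 2
C[1][0] = 3×4 + 0×1 = 12
C[1][1] = 3×2 + 0×4 = 6
Result: [[4, 2], [12, 6]]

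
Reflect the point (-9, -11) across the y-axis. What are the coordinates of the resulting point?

Reflection across y-axis: (-9, -11) → (9, -11)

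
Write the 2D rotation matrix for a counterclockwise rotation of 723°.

Rotation matrix formula: [[cos θ, -sin θ], [sin θ, cos θ]]
For θ = 723°:
cos(723°) = 0.9986
sin(723°) = 0.0523
Result: [[0.9986, -0.0523], [0.0523, 0.9986]]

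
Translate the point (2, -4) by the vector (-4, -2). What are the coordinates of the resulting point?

Translation by (-4, -2) (homogeneous matrix [[1, 0, -4], [0, 1, -2], [0, 0, 1]]):
x' = 2 + -4 = -2
y' = -4 + -2 = -6
Result: (-2, -6)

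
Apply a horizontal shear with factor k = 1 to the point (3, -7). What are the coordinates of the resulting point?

Shear matrix for horizontal shear with factor k = 1:
[[1, 1], [0, 1]]
Result: (3, -7) → (-4, -7)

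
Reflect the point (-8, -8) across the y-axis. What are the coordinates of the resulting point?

Reflection across y-axis: (-8, -8) → (8, -8)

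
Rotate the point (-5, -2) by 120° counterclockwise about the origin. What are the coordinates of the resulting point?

Rotation matrix for 120°: [[cos 120°, -sin 120°], [sin 120°, cos 120°]] ≈ [[-0.500000, -0.866025], [0.866025, -0.500000]]
[[-0.500000, -0.866025], [0.866025, -0.500000]] × [-5, -2]ᵀ ≈ [4.2321, -3.3301]ᵀ
Result: (4.2321, -3.3301)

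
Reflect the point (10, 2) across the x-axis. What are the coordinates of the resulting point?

Reflection across x-axis: (10, 2) → (10, -2)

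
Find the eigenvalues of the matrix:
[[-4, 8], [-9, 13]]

Characteristic equation: det(A - λI) = 0
λ² - (trace)λ + (det) = 0
trace = -4 + 13 = 9, det = (-4)(13) - (8)(-9) = 20
λ² - (9)λ + (20) = 0
λ = (9 ± √((9)² - 4·(20))) / 2 = (9 ± √1) / 2
Solving: λ = 4, 5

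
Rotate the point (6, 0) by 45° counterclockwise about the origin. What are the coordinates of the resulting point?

Rotation matrix for 45°: [[cos 45°, -sin 45°], [sin 45°, cos 45°]] ≈ [[0.707107, -0.707107], [0.707107, 0.707107]]
[[0.707107, -0.707107], [0.707107, 0.707107]] × [6, 0]ᵀ ≈ [4.2426, 4.2426]ᵀ
Result: (4.2426, 4.2426)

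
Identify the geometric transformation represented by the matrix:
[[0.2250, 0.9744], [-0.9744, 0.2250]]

This matrix represents: rotation by 283° counterclockwise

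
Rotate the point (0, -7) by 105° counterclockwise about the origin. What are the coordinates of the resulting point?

Rotation matrix for 105°: [[cos 105°, -sin 105°], [sin 105°, cos 105°]] ≈ [[-0.258819, -0.965926], [0.965926, -0.258819]]
[[-0.258819, -0.965926], [0.965926, -0.258819]] × [0, -7]ᵀ ≈ [6.7615, 1.8117]ᵀ
Result: (6.7615, 1.8117)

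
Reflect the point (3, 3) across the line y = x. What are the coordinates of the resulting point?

Reflection across line y = x: (3, 3) → (3, 3)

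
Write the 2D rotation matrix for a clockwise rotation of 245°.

Rotation matrix formula: [[cos θ, -sin θ], [sin θ, cos θ]]
A clockwise rotation by 245° is equivalent to a counterclockwise rotation by -245°.
For θ = -245°:
cos(-245°) = -0.4226
sin(-245°) = 0.9063
Result: [[-0.4226, -0.9063], [0.9063, -0.4226]]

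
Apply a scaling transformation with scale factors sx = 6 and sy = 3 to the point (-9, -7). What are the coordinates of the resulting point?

Scaling matrix:
[[6, 0], [0, 3]]
Result: (-9 × 6, -7 × 3) = (-54, -21)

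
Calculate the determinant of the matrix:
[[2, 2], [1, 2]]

For a 2×2 matrix [[a, b], [c, d]], det = ad - bc
det = (2)(2) - (2)(1) = 4 - 2 = 2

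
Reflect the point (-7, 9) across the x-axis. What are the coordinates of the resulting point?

Reflection across x-axis: (-7, 9) → (-7, -9)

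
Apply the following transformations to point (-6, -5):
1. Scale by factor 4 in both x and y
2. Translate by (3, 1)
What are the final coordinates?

Step 1: Scale (-6, -5) by 4 → (-24, -20)
Step 2: Translate by (3, 1) → (-21, -19)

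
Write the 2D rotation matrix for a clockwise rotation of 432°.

Rotation matrix formula: [[cos θ, -sin θ], [sin θ, cos θ]]
A clockwise rotation by 432° is equivalent to a counterclockwise rotation by -432°.
For θ = -432°:
cos(-432°) = 0.3090
sin(-432°) = -0.9511
Result: [[0.3090, 0.9511], [-0.9511, 0.3090]]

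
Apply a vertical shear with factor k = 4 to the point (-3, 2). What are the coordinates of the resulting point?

Shear matrix for vertical shear with factor k = 4:
[[1, 0], [4, 1]]
Result: (-3, 2) → (-3, -10)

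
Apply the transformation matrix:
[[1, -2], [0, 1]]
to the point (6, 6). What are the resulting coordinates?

Matrix multiplication:
[[1, -2], [0, 1]] × [6, 6]ᵀ
= [(1)(6) + (-2)(6), (0)(6) + (1)(6)]ᵀ
= [-6, 6]ᵀ
Result: (-6, 6)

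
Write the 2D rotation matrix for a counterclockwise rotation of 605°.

Rotation matrix formula: [[cos θ, -sin θ], [sin θ, cos θ]]
For θ = 605°:
cos(605°) = -0.4226
sin(605°) = -0.9063
Result: [[-0.4226, 0.9063], [-0.9063, -0.4226]]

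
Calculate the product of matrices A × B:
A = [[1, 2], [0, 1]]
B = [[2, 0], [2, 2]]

Matrix multiplication:
C[0][0] = 1×2 + 2×2 = 6
C[0][1] = 1×0 + 2×2 = 4
C[1][0] = 0×2 + 1×2 = 2
C[1][1] = 0×0 + 1×2 = 2
Result: [[6, 4], [2, 2]]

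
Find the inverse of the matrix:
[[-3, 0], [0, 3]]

For [[a,b],[c,d]], inverse = (1/det)·[[d,-b],[-c,a]]
det = (-3)(3) - (0)(0) = -9 - 0 = -9
Inverse = (1/-9)·[[3, 0], [0, -3]]
= [[-1/3, 0], [0, 1/3]]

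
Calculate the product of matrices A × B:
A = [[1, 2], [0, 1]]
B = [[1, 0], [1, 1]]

Matrix multiplication:
C[0][0] = 1×1 + 2×1 = 3
C[0][1] = 1×0 + 2×1 = 2
C[1][0] = 0×1 + 1×1 = 1
C[1][1] = 0×0 + 1×1 = 1
Result: [[3, 2], [1, 1]]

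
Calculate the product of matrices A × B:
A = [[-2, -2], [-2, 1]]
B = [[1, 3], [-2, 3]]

Matrix multiplication:
C[0][0] = -2×1 + -2×-2 = 2
C[0][1] = -2×3 + -2×3 = -12
C[1][0] = -2×1 + 1×-2 = -4
C[1][1] = -2×3 + 1×3 = -3
Result: [[2, -12], [-4, -3]]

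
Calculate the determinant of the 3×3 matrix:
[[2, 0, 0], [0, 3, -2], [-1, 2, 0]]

Expansion along first row:
det = 2·det([[3,-2],[2,0]]) - 0·det([[0,-2],[-1,0]]) + 0·det([[0,3],[-1,2]])
    = 2·(3·0 - -2·2) - 0·(0·0 - -2·-1) + 0·(0·2 - 3·-1)
    = 2·4 - 0·-2 + 0·3
    = 8 + 0 + 0 = 8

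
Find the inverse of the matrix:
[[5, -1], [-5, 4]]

For [[a,b],[c,d]], inverse = (1/det)·[[d,-b],[-c,a]]
det = (5)(4) - (-1)(-5) = 20 - 5 = 15
Inverse = (1/15)·[[4, 1], [5, 5]]
= [[4/15, 1/15], [1/3, 1/3]]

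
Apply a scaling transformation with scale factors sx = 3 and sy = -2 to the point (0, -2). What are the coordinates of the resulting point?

Scaling matrix:
[[3, 0], [0, -2]]
Result: (0 × 3, -2 × -2) = (0, 4)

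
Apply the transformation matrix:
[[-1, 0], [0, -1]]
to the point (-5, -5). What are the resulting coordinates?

Matrix multiplication:
[[-1, 0], [0, -1]] × [-5, -5]ᵀ
= [(-1)(-5) + (0)(-5), (0)(-5) + (-1)(-5)]ᵀ
= [5, 5]ᵀ
Result: (5, 5)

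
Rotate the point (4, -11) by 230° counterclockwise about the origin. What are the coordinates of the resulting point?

Rotation matrix for 230°: [[cos 230°, -sin 230°], [sin 230°, cos 230°]] ≈ [[-0.642788, 0.766044], [-0.766044, -0.642788]]
[[-0.642788, 0.766044], [-0.766044, -0.642788]] × [4, -11]ᵀ ≈ [-10.9976, 4.0065]ᵀ
Result: (-10.9976, 4.0065)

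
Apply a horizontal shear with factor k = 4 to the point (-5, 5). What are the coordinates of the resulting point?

Shear matrix for horizontal shear with factor k = 4:
[[1, 4], [0, 1]]
Result: (-5, 5) → (15, 5)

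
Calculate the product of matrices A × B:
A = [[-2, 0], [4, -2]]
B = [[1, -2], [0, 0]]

Matrix multiplication:
C[0][0] = -2×1 + 0×0 = -2
C[0][1] = -2×-2 + 0×0 = 4
C[1][0] = 4×1 + -2×0 = 4
C[1][1] = 4×-2 + -2×0 = -8
Result: [[-2, 4], [4, -8]]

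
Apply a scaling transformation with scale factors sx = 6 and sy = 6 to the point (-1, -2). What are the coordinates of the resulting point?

Scaling matrix:
[[6, 0], [0, 6]]
Result: (-1 × 6, -2 × 6) = (-6, -12)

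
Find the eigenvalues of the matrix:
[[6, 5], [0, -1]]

Characteristic equation: det(A - λI) = 0
λ² - (trace)λ + (det) = 0
trace = 6 + -1 = 5, det = (6)(-1) - (5)(0) = -6
λ² - (5)λ + (-6) = 0
λ = (5 ± √((5)² - 4·(-6))) / 2 = (5 ± √49) / 2
Solving: λ = -1, 6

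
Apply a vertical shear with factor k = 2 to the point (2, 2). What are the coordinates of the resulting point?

Shear matrix for vertical shear with factor k = 2:
[[1, 0], [2, 1]]
Result: (2, 2) → (2, 6)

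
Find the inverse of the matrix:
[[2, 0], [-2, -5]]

For [[a,b],[c,d]], inverse = (1/det)·[[d,-b],[-c,a]]
det = (2)(-5) - (0)(-2) = -10 - 0 = -10
Inverse = (1/-10)·[[-5, 0], [2, 2]]
= [[1/2, 0], [-1/5, -1/5]]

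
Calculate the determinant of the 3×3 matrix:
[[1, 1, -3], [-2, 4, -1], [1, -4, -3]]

Expansion along first row:
det = 1·det([[4,-1],[-4,-3]]) - 1·det([[-2,-1],[1,-3]]) + -3·det([[-2,4],[1,-4]])
    = 1·(4·-3 - -1·-4) - 1·(-2·-3 - -1·1) + -3·(-2·-4 - 4·1)
    = 1·-16 - 1·7 + -3·4
    = -16 + -7 + -12 = -35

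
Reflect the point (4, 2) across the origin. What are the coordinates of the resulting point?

Reflection across origin: (4, 2) → (-4, -2)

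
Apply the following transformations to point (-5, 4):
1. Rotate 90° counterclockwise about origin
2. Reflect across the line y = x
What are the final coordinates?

Step 1: Rotate 90° → (-4, -5)
Step 2: Reflect across line y = x → (-5, -4)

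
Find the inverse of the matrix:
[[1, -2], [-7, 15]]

For [[a,b],[c,d]], inverse = (1/det)·[[d,-b],[-c,a]]
det = (1)(15) - (-2)(-7) = 15 - 14 = 1
Inverse = [[15, 2], [7, 1]]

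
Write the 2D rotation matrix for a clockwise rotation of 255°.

Rotation matrix formula: [[cos θ, -sin θ], [sin θ, cos θ]]
A clockwise rotation by 255° is equivalent to a counterclockwise rotation by -255°.
For θ = -255°:
cos(-255°) = -0.2588
sin(-255°) = 0.9659
Result: [[-0.2588, -0.9659], [0.9659, -0.2588]]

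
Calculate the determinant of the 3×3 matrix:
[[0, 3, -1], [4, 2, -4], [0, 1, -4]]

Expansion along first row:
det = 0·det([[2,-4],[1,-4]]) - 3·det([[4,-4],[0,-4]]) + -1·det([[4,2],[0,1]])
    = 0·(2·-4 - -4·1) - 3·(4·-4 - -4·0) + -1·(4·1 - 2·0)
    = 0·-4 - 3·-16 + -1·4
    = 0 + 48 + -4 = 44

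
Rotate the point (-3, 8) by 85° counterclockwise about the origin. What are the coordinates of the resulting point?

Rotation matrix for 85°: [[cos 85°, -sin 85°], [sin 85°, cos 85°]] ≈ [[0.087156, -0.996195], [0.996195, 0.087156]]
[[0.087156, -0.996195], [0.996195, 0.087156]] × [-3, 8]ᵀ ≈ [-8.2310, -2.2913]ᵀ
Result: (-8.2310, -2.2913)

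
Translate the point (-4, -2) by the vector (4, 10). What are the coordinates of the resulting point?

Translation by (4, 10) (homogeneous matrix [[1, 0, 4], [0, 1, 10], [0, 0, 1]]):
x' = -4 + 4 = 0
y' = -2 + 10 = 8
Result: (0, 8)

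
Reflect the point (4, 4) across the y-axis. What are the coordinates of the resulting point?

Reflection across y-axis: (4, 4) → (-4, 4)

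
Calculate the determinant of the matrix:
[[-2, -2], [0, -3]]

For a 2×2 matrix [[a, b], [c, d]], det = ad - bc
det = (-2)(-3) - (-2)(0) = 6 - 0 = 6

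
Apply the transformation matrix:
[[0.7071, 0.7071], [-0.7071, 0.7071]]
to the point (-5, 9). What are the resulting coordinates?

Matrix multiplication:
[[0.7071, 0.7071], [-0.7071, 0.7071]] × [-5, 9]ᵀ
= [(0.7071)(-5) + (0.7071)(9), (-0.7071)(-5) + (0.7071)(9)]ᵀ
= [2.8284, 9.8994]ᵀ
Result: (2.8284, 9.8994)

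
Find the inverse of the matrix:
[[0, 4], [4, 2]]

For [[a,b],[c,d]], inverse = (1/det)·[[d,-b],[-c,a]]
det = (0)(2) - (4)(4) = 0 - 16 = -16
Inverse = (1/-16)·[[2, -4], [-4, 0]]
= [[-1/8, 1/4], [1/4, 0]]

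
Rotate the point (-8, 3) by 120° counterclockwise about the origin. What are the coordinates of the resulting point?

Rotation matrix for 120°: [[cos 120°, -sin 120°], [sin 120°, cos 120°]] ≈ [[-0.500000, -0.866025], [0.866025, -0.500000]]
[[-0.500000, -0.866025], [0.866025, -0.500000]] × [-8, 3]ᵀ ≈ [1.4019, -8.4282]ᵀ
Result: (1.4019, -8.4282)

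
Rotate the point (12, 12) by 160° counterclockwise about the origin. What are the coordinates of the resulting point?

Rotation matrix for 160°: [[cos 160°, -sin 160°], [sin 160°, cos 160°]] ≈ [[-0.939693, -0.342020], [0.342020, -0.939693]]
[[-0.939693, -0.342020], [0.342020, -0.939693]] × [12, 12]ᵀ ≈ [-15.3806, -7.1721]ᵀ
Result: (-15.3806, -7.1721)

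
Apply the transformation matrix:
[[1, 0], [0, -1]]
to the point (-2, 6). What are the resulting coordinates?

Matrix multiplication:
[[1, 0], [0, -1]] × [-2, 6]ᵀ
= [(1)(-2) + (0)(6), (0)(-2) + (-1)(6)]ᵀ
= [-2, -6]ᵀ
Result: (-2, -6)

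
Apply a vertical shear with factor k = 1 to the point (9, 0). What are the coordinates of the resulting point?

Shear matrix for vertical shear with factor k = 1:
[[1, 0], [1, 1]]
Result: (9, 0) → (9, 9)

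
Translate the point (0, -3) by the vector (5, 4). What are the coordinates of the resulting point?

Translation by (5, 4) (homogeneous matrix [[1, 0, 5], [0, 1, 4], [0, 0, 1]]):
x' = 0 + 5 = 5
y' = -3 + 4 = 1
Result: (5, 1)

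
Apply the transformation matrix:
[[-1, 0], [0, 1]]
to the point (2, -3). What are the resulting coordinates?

Matrix multiplication:
[[-1, 0], [0, 1]] × [2, -3]ᵀ
= [(-1)(2) + (0)(-3), (0)(2) + (1)(-3)]ᵀ
= [-2, -3]ᵀ
Result: (-2, -3)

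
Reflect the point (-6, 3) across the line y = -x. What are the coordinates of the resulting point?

Reflection across line y = -x: (-6, 3) → (-3, 6)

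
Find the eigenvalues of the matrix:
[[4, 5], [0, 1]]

Characteristic equation: det(A - λI) = 0
λ² - (trace)λ + (det) = 0
trace = 4 + 1 = 5, det = (4)(1) - (5)(0) = 4
λ² - (5)λ + (4) = 0
λ = (5 ± √((5)² - 4·(4))) / 2 = (5 ± √9) / 2
Solving: λ = 1, 4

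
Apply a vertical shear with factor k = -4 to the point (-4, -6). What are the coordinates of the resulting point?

Shear matrix for vertical shear with factor k = -4:
[[1, 0], [-4, 1]]
Result: (-4, -6) → (-4, 10)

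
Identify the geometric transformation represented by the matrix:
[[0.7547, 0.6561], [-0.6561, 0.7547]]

This matrix represents: rotation by 319° counterclockwise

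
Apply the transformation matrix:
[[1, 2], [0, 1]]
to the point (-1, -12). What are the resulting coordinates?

Matrix multiplication:
[[1, 2], [0, 1]] × [-1, -12]ᵀ
= [(1)(-1) + (2)(-12), (0)(-1) + (1)(-12)]ᵀ
= [-25, -12]ᵀ
Result: (-25, -12)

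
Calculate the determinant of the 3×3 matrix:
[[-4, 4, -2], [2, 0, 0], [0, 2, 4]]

Expansion along first row:
det = -4·det([[0,0],[2,4]]) - 4·det([[2,0],[0,4]]) + -2·det([[2,0],[0,2]])
    = -4·(0·4 - 0·2) - 4·(2·4 - 0·0) + -2·(2·2 - 0·0)
    = -4·0 - 4·8 + -2·4
    = 0 + -32 + -8 = -40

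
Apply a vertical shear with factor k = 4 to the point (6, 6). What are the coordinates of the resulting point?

Shear matrix for vertical shear with factor k = 4:
[[1, 0], [4, 1]]
Result: (6, 6) → (6, 30)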